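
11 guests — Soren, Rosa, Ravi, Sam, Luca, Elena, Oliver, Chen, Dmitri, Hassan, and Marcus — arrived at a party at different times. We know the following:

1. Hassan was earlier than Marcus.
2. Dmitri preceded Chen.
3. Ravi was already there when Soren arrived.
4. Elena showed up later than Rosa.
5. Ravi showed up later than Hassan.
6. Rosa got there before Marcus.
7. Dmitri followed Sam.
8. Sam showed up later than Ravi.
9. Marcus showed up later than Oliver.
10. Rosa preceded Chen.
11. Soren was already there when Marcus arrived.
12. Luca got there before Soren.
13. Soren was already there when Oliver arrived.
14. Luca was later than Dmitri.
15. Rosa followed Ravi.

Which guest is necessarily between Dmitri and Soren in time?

Luca

Tracing the constraints gives Dmitri → Luca → Soren, so Luca sits after Dmitri and before Soren.
No other guest is forced both after Dmitri and before Soren.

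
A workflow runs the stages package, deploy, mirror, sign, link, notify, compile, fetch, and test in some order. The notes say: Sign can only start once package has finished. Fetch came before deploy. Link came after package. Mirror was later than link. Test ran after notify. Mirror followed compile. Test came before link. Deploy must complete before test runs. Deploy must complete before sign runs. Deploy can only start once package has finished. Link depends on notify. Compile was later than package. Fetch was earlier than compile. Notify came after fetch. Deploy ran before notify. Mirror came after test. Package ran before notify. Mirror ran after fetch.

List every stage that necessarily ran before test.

Directly stated before test: deploy and notify.
Fetch reaches test via fetch → notify → test.
Package reaches test via package → deploy → test.

deploy, fetch, notify, package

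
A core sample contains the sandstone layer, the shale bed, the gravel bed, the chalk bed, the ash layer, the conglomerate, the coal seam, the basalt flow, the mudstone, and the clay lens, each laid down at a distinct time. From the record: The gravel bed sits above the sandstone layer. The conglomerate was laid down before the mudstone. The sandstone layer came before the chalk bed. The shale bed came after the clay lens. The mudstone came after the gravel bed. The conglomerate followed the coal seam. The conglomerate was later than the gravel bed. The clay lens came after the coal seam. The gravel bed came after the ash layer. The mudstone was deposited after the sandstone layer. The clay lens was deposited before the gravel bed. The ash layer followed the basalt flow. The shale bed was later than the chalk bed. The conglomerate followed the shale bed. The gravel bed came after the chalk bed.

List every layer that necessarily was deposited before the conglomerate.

the ash layer, the basalt flow, the chalk bed, the clay lens, the coal seam, the gravel bed, the sandstone layer, the shale bed

Directly stated before the conglomerate: the coal seam, the gravel bed, and the shale bed.
The ash layer reaches the conglomerate via the ash layer → the gravel bed → the conglomerate.
The basalt flow reaches the conglomerate via the basalt flow → the ash layer → the gravel bed → the conglomerate.
The chalk bed reaches the conglomerate via the chalk bed → the shale bed → the conglomerate.
Likewise the clay lens and the sandstone layer each reach the conglomerate by chaining the stated constraints.
No chain forces the mudstone ahead of the conglomerate.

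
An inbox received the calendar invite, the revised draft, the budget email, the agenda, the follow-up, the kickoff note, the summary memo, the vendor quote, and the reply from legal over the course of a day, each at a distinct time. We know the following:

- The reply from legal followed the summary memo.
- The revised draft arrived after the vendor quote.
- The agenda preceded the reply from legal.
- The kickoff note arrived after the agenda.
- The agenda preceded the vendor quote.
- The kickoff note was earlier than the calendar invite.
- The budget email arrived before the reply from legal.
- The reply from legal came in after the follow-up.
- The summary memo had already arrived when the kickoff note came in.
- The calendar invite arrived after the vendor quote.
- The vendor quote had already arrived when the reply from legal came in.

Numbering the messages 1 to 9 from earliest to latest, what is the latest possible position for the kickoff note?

The kickoff note must come before the calendar invite — 1 message forced after it.
Everything else can be placed before the kickoff note in some valid order, so the kickoff note can sit as late as position 9 − 1 = 8.

8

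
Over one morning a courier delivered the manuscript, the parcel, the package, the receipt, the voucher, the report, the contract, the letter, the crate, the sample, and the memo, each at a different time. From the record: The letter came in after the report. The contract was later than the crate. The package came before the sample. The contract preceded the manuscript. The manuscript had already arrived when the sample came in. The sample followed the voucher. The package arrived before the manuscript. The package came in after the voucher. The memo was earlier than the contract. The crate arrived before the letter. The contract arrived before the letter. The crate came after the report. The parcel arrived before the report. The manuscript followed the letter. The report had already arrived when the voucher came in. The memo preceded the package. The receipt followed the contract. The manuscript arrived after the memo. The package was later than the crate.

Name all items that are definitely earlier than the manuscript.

the contract, the crate, the letter, the memo, the package, the parcel, the report, the voucher

Directly stated before the manuscript: the contract, the letter, the memo, and the package.
The crate reaches the manuscript via the crate → the contract → the manuscript.
The parcel reaches the manuscript via the parcel → the report → the letter → the manuscript.
The report reaches the manuscript via the report → the letter → the manuscript.
Likewise the voucher reaches the manuscript by chaining the stated constraints.
No chain forces the receipt (or any of the others) ahead of the manuscript.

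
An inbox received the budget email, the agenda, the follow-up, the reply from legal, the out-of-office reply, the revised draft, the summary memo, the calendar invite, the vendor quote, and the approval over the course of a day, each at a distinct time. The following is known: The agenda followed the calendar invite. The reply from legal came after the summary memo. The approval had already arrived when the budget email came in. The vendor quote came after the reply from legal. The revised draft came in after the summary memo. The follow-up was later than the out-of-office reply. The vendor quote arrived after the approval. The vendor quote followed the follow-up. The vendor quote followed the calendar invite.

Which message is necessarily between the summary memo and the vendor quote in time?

the reply from legal

Tracing the constraints gives the summary memo → the reply from legal → the vendor quote, so the reply from legal sits after the summary memo and before the vendor quote.
No other message is forced both after the summary memo and before the vendor quote.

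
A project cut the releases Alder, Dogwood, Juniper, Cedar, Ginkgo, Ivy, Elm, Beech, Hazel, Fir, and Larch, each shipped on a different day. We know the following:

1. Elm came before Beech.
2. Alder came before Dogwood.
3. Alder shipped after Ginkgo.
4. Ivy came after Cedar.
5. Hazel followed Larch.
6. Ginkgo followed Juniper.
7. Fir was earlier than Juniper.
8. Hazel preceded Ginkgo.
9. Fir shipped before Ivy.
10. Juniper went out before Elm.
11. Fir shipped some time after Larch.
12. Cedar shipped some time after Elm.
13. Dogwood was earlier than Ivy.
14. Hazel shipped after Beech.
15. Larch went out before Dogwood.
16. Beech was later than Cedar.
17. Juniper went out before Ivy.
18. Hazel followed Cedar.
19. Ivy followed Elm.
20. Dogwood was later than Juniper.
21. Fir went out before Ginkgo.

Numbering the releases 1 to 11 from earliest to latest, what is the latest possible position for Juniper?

Juniper must come before Alder, Beech, Cedar, Dogwood, Elm, Ginkgo, Hazel, and Ivy — 8 releases forced after it.
Everything else can be placed before Juniper in some valid order, so Juniper can sit as late as position 11 − 8 = 3.

3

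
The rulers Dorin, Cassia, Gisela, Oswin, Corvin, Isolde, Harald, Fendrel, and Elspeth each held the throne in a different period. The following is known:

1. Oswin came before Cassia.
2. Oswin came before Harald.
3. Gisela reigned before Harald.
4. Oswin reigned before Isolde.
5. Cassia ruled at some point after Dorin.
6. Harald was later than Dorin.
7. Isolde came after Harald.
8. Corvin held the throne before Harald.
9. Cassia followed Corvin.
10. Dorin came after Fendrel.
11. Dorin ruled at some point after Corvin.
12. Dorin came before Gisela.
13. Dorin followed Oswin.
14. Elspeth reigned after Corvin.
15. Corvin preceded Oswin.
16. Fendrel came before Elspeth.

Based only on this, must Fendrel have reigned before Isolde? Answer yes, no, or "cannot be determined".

Chain the constraints: Fendrel → Dorin → Harald → Isolde. Each link is directly stated, so Fendrel comes before Isolde.

yes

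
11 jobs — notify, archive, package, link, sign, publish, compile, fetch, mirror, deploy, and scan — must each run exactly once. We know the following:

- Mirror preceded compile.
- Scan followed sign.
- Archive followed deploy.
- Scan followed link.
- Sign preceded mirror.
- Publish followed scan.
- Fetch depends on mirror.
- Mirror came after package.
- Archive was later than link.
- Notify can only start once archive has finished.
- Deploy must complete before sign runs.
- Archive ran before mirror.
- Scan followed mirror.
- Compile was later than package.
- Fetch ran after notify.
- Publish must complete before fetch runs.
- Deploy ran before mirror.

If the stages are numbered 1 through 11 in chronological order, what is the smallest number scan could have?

7

Archive, deploy, link, mirror, package, and sign must all come before scan — 6 forced predecessors.
Nothing else is forced ahead of scan, so its earliest slot is position 6 + 1 = 7.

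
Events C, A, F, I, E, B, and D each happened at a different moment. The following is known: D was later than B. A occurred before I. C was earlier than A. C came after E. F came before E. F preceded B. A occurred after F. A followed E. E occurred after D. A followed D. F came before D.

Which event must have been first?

F

F has a chain of constraints placing it before every other event, so F must be first.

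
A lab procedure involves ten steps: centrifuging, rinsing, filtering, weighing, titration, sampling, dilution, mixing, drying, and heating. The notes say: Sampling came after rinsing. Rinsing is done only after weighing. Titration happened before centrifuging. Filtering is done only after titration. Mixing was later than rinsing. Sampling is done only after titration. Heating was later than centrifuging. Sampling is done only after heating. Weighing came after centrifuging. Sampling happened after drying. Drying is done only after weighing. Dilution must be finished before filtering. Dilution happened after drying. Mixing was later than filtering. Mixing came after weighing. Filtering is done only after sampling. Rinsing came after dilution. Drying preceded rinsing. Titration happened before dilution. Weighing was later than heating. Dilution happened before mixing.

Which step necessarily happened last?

Every other step has a chain of constraints placing it before mixing, so mixing is last.

mixing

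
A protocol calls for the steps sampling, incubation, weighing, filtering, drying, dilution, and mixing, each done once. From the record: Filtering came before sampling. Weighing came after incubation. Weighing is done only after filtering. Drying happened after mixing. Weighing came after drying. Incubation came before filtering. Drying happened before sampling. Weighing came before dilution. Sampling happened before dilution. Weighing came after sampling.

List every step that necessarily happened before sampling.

drying, filtering, incubation, mixing

Directly stated before sampling: drying and filtering.
Incubation reaches sampling via incubation → filtering → sampling.
Mixing reaches sampling via mixing → drying → sampling.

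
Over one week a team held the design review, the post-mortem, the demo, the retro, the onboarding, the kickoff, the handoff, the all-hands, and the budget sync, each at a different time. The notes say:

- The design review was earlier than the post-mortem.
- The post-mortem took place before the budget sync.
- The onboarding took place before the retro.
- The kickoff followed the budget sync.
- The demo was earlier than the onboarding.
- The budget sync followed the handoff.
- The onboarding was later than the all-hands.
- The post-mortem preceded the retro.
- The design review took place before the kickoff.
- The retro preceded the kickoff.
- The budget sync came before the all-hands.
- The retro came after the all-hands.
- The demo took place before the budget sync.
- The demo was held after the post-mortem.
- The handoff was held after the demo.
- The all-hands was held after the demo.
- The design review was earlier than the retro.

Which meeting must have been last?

the kickoff

Every other meeting has a chain of constraints placing it before the kickoff, so the kickoff is last.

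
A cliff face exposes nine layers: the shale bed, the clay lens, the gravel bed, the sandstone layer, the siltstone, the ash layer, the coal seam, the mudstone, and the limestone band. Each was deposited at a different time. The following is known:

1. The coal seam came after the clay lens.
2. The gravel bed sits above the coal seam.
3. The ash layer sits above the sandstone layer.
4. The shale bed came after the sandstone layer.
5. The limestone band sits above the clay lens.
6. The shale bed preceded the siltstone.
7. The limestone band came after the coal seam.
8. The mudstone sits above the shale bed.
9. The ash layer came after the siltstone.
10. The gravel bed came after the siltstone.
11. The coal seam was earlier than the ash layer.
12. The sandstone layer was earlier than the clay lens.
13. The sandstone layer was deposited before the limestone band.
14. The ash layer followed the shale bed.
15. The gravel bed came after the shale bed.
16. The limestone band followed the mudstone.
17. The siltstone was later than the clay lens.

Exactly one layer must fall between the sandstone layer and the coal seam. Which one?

the clay lens

Tracing the constraints gives the sandstone layer → the clay lens → the coal seam, so the clay lens sits after the sandstone layer and before the coal seam.
No other layer is forced both after the sandstone layer and before the coal seam.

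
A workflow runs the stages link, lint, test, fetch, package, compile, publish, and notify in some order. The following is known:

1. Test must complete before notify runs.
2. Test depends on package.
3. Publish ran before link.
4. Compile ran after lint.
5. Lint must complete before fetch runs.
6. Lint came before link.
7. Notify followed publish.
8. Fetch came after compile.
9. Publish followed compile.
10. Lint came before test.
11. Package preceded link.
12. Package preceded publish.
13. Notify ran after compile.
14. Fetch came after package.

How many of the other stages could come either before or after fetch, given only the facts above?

4

Forced before fetch: compile, lint, and package.
That leaves link, notify, publish, and test with no forced order relative to fetch — 4.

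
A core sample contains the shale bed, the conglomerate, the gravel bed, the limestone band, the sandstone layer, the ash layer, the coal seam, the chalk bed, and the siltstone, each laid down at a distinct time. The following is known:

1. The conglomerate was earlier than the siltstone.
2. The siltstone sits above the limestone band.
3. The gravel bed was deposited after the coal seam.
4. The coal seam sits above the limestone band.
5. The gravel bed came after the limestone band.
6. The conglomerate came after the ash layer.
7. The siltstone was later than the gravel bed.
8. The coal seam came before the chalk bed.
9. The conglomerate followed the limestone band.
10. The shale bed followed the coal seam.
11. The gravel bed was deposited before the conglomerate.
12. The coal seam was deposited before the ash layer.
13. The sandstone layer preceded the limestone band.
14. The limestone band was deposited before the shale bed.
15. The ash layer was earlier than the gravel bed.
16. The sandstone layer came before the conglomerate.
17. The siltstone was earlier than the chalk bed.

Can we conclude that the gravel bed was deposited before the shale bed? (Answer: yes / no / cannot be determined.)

cannot be determined

No chain of stated constraints runs from the gravel bed to the shale bed, and none runs from the shale bed to the gravel bed either.
So the relative order of the gravel bed and the shale bed is not fixed by the given facts.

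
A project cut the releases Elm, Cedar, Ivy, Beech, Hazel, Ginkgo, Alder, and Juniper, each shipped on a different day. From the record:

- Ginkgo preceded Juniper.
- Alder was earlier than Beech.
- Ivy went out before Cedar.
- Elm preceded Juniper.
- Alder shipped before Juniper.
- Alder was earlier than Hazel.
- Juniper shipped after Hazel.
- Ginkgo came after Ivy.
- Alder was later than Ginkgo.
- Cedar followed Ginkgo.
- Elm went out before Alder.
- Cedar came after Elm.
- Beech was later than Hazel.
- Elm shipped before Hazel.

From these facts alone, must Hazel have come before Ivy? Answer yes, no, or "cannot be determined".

Tracing the constraints gives Ivy → Ginkgo → Alder → Hazel, so Ivy must come before Hazel.
That means Hazel cannot be before Ivy.

no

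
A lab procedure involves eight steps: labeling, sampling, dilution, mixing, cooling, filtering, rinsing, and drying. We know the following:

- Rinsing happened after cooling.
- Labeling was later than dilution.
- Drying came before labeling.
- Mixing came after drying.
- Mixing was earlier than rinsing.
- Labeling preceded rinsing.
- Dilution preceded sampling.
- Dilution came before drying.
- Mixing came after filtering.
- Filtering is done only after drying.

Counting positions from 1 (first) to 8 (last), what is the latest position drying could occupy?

4

Drying must come before filtering, labeling, mixing, and rinsing — 4 steps forced after it.
Everything else can be placed before drying in some valid order, so drying can sit as late as position 8 − 4 = 4.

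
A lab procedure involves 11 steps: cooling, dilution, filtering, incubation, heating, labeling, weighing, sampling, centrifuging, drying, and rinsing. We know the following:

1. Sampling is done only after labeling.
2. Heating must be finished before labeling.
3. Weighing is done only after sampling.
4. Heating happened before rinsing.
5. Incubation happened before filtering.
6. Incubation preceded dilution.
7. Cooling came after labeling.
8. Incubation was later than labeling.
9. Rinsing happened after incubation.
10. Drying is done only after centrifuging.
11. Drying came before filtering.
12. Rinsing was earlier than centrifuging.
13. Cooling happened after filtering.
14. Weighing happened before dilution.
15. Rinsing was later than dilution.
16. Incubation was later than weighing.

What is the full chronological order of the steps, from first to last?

heating, labeling, sampling, weighing, incubation, dilution, rinsing, centrifuging, drying, filtering, cooling

The constraints fix every adjacent pair, so only one ordering works:
heating → labeling → sampling → weighing → incubation → dilution → rinsing → centrifuging → drying → filtering → cooling.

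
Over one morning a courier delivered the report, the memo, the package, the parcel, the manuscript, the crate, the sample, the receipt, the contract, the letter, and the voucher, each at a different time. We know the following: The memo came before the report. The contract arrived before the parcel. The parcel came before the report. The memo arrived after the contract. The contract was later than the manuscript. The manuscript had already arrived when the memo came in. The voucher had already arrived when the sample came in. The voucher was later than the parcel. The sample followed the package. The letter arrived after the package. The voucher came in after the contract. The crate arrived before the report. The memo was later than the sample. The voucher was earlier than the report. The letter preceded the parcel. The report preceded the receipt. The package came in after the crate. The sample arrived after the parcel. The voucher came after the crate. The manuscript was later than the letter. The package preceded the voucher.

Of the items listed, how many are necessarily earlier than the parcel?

5

Directly stated before the parcel: the contract and the letter.
The crate reaches the parcel via the crate → the package → the letter → the parcel.
The manuscript reaches the parcel via the manuscript → the contract → the parcel.
The package reaches the parcel via the package → the letter → the parcel.
No chain forces the voucher (or any of the others) ahead of the parcel.
That's the contract, the crate, the letter, the manuscript, and the package — 5 in all.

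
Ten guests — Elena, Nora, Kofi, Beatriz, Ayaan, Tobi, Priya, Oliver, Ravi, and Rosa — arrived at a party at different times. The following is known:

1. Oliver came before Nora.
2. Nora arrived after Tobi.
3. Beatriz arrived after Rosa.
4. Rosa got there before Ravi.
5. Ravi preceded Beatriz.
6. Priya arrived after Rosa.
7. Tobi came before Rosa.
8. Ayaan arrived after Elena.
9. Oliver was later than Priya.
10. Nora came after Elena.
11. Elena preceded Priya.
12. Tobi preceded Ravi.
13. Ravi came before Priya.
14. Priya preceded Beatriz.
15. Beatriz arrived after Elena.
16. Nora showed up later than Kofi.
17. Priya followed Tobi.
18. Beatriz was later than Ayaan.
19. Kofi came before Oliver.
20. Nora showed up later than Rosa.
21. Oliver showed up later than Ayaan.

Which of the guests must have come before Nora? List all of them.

Directly stated before Nora: Elena, Kofi, Oliver, Rosa, and Tobi.
Ayaan reaches Nora via Ayaan → Oliver → Nora.
Priya reaches Nora via Priya → Oliver → Nora.
Ravi reaches Nora via Ravi → Priya → Oliver → Nora.

Ayaan, Elena, Kofi, Oliver, Priya, Ravi, Rosa, Tobi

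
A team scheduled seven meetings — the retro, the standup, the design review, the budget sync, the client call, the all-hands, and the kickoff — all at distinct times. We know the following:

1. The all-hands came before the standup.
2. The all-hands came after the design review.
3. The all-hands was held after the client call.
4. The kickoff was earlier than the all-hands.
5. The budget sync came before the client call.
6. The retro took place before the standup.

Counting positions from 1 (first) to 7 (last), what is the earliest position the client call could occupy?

2

The budget sync must come before the client call — 1 forced predecessor.
Nothing else is forced ahead of the client call, so its earliest slot is position 1 + 1 = 2.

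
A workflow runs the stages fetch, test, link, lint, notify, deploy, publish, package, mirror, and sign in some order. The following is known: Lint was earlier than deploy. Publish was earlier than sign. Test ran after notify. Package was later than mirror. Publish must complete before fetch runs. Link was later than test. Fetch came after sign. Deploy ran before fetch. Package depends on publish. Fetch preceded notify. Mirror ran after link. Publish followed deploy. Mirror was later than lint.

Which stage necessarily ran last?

package

Every other stage has a chain of constraints placing it before package, so package is last.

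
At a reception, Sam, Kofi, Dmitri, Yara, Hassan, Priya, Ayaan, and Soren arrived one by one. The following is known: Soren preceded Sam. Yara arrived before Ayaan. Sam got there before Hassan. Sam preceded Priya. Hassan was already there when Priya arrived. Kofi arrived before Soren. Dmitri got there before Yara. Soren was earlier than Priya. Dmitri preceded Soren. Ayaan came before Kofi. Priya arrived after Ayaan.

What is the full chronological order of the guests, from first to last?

The constraints fix every adjacent pair, so only one ordering works:
Dmitri → Yara → Ayaan → Kofi → Soren → Sam → Hassan → Priya.

Dmitri, Yara, Ayaan, Kofi, Soren, Sam, Hassan, Priya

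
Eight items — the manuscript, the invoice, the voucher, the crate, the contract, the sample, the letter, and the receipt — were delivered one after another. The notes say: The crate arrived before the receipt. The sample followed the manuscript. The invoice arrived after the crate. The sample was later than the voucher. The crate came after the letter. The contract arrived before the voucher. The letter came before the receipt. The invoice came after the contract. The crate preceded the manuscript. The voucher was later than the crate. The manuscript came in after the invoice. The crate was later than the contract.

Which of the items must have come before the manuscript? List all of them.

Directly stated before the manuscript: the crate and the invoice.
The contract reaches the manuscript via the contract → the invoice → the manuscript.
The letter reaches the manuscript via the letter → the crate → the manuscript.

the contract, the crate, the invoice, the letter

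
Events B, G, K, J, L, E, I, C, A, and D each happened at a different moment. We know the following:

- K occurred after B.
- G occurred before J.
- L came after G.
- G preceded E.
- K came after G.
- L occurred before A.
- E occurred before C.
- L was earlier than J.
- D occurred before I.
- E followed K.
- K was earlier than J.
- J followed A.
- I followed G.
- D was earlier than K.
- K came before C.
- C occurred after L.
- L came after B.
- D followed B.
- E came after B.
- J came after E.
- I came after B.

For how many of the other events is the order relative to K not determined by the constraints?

Forced before K: B, D, and G; forced after K: C, E, and J.
That leaves A, I, and L with no forced order relative to K — 3.

3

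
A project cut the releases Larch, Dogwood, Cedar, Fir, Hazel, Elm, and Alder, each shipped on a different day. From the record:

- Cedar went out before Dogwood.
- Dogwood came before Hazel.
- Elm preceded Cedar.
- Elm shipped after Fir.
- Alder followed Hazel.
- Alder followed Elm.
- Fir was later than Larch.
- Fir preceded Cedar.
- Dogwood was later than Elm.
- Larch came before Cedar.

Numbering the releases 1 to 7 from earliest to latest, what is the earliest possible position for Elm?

Fir and Larch must both come before Elm — 2 forced predecessors.
Nothing else is forced ahead of Elm, so its earliest slot is position 2 + 1 = 3.

3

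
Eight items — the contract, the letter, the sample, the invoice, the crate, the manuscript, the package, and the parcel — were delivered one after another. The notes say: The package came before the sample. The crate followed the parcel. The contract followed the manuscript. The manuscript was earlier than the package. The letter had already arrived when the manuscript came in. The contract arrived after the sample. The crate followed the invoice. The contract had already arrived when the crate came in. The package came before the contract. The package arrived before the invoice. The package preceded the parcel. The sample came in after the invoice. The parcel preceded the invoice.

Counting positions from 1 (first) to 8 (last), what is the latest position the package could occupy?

3

The package must come before the contract, the crate, the invoice, the parcel, and the sample — 5 items forced after it.
Everything else can be placed before the package in some valid order, so the package can sit as late as position 8 − 5 = 3.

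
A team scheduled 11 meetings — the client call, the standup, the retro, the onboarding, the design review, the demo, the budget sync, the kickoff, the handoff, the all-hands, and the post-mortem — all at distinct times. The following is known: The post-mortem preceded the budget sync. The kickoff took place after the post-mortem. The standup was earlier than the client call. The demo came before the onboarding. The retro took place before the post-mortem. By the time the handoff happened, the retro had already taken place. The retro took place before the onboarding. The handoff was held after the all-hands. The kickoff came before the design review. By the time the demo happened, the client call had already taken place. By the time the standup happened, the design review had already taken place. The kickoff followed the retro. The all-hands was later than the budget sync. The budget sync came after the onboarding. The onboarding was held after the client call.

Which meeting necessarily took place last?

the handoff

Every other meeting has a chain of constraints placing it before the handoff, so the handoff is last.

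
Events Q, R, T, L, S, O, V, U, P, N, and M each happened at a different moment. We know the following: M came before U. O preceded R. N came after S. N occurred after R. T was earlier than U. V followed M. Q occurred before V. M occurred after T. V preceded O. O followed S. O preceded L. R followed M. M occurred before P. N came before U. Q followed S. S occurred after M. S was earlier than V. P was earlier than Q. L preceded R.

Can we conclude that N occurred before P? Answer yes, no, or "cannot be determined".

Tracing the constraints gives P → Q → V → O → R → N, so P must come before N.
That means N cannot be before P.

no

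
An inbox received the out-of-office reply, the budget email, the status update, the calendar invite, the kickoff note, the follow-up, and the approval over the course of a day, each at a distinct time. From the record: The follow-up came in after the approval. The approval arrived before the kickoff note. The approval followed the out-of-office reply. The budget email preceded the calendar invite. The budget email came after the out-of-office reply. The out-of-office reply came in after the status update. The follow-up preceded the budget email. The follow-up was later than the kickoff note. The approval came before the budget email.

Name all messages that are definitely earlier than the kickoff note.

Directly stated before the kickoff note: the approval.
The out-of-office reply reaches the kickoff note via the out-of-office reply → the approval → the kickoff note.
The status update reaches the kickoff note via the status update → the out-of-office reply → the approval → the kickoff note.

the approval, the out-of-office reply, the status update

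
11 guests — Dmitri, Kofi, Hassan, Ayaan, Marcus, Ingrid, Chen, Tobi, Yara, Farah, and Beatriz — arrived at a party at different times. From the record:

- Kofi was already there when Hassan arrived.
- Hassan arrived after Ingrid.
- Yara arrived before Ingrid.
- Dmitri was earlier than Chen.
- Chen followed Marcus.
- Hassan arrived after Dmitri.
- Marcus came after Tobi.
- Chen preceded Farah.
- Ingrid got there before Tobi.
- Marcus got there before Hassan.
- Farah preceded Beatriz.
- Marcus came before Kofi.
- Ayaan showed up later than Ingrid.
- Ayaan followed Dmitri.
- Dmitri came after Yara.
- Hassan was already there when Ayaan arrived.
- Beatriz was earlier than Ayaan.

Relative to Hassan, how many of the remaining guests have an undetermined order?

3

Forced before Hassan: Dmitri, Ingrid, Kofi, Marcus, Tobi, and Yara; forced after Hassan: Ayaan.
That leaves Beatriz, Chen, and Farah with no forced order relative to Hassan — 3.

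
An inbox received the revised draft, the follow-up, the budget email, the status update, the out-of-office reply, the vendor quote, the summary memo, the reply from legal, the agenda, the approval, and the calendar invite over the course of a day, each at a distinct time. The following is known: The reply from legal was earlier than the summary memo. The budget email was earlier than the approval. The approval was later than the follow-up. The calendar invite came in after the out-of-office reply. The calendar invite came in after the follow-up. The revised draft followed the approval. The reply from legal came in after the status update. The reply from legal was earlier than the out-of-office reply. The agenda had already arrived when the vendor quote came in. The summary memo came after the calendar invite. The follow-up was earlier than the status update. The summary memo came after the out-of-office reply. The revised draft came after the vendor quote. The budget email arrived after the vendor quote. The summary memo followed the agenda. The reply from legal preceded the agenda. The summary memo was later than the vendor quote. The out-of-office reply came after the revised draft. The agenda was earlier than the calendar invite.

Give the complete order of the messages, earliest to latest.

The constraints fix every adjacent pair, so only one ordering works:
the follow-up → the status update → the reply from legal → the agenda → the vendor quote → the budget email → the approval → the revised draft → the out-of-office reply → the calendar invite → the summary memo.

the follow-up, the status update, the reply from legal, the agenda, the vendor quote, the budget email, the approval, the revised draft, the out-of-office reply, the calendar invite, the summary memo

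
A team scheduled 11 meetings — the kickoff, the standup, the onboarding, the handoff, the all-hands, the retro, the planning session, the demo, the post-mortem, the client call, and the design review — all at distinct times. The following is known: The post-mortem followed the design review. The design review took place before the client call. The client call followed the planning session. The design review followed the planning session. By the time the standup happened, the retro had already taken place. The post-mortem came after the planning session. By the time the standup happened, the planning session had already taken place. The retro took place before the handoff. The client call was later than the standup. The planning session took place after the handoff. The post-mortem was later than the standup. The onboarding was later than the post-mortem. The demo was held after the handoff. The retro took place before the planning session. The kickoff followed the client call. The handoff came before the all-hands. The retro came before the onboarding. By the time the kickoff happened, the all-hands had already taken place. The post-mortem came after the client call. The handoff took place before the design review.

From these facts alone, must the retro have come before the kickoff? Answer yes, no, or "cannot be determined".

Chain the constraints: the retro → the standup → the client call → the kickoff. Each link is directly stated, so the retro comes before the kickoff.

yes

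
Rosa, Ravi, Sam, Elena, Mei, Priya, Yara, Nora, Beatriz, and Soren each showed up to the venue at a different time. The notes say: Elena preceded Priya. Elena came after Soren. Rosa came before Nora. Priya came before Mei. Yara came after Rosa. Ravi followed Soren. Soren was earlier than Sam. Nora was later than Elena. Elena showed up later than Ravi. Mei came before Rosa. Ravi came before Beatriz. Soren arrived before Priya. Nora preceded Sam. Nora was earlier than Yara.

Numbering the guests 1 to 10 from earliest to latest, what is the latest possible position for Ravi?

2

Ravi must come before Beatriz, Elena, Mei, Nora, Priya, Rosa, Sam, and Yara — 8 guests forced after them.
Everything else can be placed before Ravi in some valid order, so Ravi can sit as late as position 10 − 8 = 2.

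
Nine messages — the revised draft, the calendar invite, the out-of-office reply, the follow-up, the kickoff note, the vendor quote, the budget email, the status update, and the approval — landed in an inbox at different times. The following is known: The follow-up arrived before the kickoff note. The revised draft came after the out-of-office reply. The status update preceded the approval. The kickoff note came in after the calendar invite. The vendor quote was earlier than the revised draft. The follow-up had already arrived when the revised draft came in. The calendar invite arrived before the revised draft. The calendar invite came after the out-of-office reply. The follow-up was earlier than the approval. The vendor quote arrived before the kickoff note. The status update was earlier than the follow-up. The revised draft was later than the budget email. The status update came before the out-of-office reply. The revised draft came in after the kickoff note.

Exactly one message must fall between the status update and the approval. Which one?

Tracing the constraints gives the status update → the follow-up → the approval, so the follow-up sits after the status update and before the approval.
No other message is forced both after the status update and before the approval.

the follow-up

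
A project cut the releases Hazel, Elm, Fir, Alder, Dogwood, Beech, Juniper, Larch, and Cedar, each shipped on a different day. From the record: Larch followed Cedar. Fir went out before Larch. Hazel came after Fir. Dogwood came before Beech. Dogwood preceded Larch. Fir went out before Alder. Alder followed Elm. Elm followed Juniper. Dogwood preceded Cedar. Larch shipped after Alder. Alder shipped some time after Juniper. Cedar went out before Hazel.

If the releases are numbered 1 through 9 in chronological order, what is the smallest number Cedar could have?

2

Dogwood must come before Cedar — 1 forced predecessor.
Nothing else is forced ahead of Cedar, so its earliest slot is position 1 + 1 = 2.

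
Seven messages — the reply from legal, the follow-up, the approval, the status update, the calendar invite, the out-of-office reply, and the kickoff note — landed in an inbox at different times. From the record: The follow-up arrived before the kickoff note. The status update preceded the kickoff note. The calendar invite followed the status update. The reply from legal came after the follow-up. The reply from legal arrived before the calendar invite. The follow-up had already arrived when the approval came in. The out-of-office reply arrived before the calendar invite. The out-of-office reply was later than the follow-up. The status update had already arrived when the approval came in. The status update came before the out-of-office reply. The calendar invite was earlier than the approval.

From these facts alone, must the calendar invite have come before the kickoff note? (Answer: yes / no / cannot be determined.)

cannot be determined

No chain of stated constraints runs from the calendar invite to the kickoff note, and none runs from the kickoff note to the calendar invite either.
So the relative order of the calendar invite and the kickoff note is not fixed by the given facts.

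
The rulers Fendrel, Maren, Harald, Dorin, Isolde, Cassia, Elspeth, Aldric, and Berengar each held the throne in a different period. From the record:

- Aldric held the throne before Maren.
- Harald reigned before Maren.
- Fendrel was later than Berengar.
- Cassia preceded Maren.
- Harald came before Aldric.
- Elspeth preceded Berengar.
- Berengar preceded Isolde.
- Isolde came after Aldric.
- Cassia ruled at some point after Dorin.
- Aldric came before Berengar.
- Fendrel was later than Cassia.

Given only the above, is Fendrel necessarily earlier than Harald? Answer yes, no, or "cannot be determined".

no

Tracing the constraints gives Harald → Aldric → Berengar → Fendrel, so Harald must come before Fendrel.
That means Fendrel cannot be before Harald.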